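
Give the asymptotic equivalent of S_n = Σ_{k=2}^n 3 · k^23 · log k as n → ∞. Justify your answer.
S_n ~ n^24 log n / 8 − n^24 / 192

By integral comparison, S_n = ∫_1^n 3 · x^23 · log x dx + O(n^23 · log n). For the integral, ∫ x^23 log x dx = n^24 log n / 24 − n^24/576 (integration by parts). Hence S_n ~ n^24 log n / 8 − n^24 / 192.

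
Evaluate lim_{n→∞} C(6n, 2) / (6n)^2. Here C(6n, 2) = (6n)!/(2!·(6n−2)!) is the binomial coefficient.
lim = 1/2! = 1/2

With N = 6n → ∞: C(N, 2) / N^2 = [N(N−1)…(N−1)] / (2! · N^2) = (1/2!) · 1 · (1 − 1/(6n)). Each factor → 1 as N → ∞, so the limit is 1/2! = 1/2.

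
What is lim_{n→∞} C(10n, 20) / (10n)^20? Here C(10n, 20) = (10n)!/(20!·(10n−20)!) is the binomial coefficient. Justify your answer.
lim = 1/20! = 1/2432902008176640000

With N = 10n → ∞: C(N, 20) / N^20 = [N(N−1)…(N−19)] / (20! · N^20) = (1/20!) · 1 · (1 − 1/(10n)) · … · (1 − 19/(10n)). Each factor → 1 as N → ∞, so the limit is 1/20! = 1/2432902008176640000.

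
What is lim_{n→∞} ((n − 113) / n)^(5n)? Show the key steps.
lim = e^(−565)

Rewrite as (1 − 113/n)^(5n). By the standard limit (1 + x/n)^n → e^x, we have (1 − 113/n)^n → e^(−113), and raising to the 5th power gives e^(−565).
More precisely, ln[(1 − 113/n)^(5n)] = 5n · ln(1 − 113/n) = 5n · (-113/n + O(1/n^2)) = -565 + O(1/n) → -565.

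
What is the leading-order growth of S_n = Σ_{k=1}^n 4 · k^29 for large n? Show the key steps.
S_n ~ 2 · n^30 / 15

By integral comparison (Euler-Maclaurin), Σ_{k=1}^n 4 · k^29 = 4 · ∫_0^n x^29 dx + O(n^29) = 4 · n^30/30 = 2 · n^30 / 15 + O(n^29). (Equivalently, Faulhaber's formula gives the same leading term.)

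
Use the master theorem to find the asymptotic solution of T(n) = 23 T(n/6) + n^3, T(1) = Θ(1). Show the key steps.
T(n) = Θ(n^3)

log_6 23 ≈ 1.750. f(n) = n^3 dominates n^(log_6 23) since 3 > 1.750, and the regularity condition a·f(n/b) = 23·(n/6)^3 = (23/216)·n^3 ≤ c·f(n) holds with c = 23/216 ≈ 0.106 < 1. So this is Case 3: T(n) = Θ(f(n)) = Θ(n^3).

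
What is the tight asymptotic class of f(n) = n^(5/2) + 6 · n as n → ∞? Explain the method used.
f(n) ∈ Θ(n^(5/2))

Compare the terms by growth order. For large n, n^a · (log n)^b dominates n^a' · (log n)^b' iff a > a', or (a = a' and b > b'). Ranking the 2 terms shows the dominant one is n^(5/2). Hence f(n) ∈ Θ(n^(5/2)).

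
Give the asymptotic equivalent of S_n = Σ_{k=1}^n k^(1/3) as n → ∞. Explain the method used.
S_n ~ (3/4) · n^(4/3)

Integral comparison: Σ_{k=1}^n k^(1/3) = ∫_0^n x^(1/3) dx + O(n^(1/3)). The integral is n^(1 + 1/3) / (1 + 1/3) = n^((1+3)/3) / ((1+3)/3) = (3/4) · n^(4/3).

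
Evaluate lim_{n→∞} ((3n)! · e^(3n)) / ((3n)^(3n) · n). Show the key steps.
lim = 0

Stirling: (3n)! ~ sqrt(2π·3n) · (3n/e)^(3n). Hence
  (3n)! · e^(3n) / (3n)^(3n) ~ sqrt(2π·3n).
Dividing by n: sqrt(2π·3n) / n = sqrt(2π·3) · n^((1−2)/2), so the expression behaves like sqrt(2π·3) · n^((1−2)/2) → 0.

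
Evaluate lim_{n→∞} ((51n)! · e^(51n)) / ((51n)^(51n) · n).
lim = 0

Stirling: (51n)! ~ sqrt(2π·51n) · (51n/e)^(51n). Hence
  (51n)! · e^(51n) / (51n)^(51n) ~ sqrt(2π·51n).
Dividing by n: sqrt(2π·51n) / n = sqrt(2π·51) · n^((1−2)/2), so the expression behaves like sqrt(2π·51) · n^((1−2)/2) → 0.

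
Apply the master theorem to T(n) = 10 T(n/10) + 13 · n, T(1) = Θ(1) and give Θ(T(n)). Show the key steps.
T(n) = Θ(n log n)

log_10 10 = 1, and f(n) = 13 · n = Θ(n^(log_10 10)). This is Case 2 of the master theorem: T(n) = Θ(f(n) · log n) = Θ(n log n).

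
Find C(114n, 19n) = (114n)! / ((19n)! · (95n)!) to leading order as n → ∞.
C(114n, 19n) ~ (46656/3125)^(19n) · sqrt(3/(5π·19n))

Write N = 19n. Apply Stirling to each factorial:
  (6N)! ~ sqrt(2π·6N) · (6N/e)^(6N),
  N! ~ sqrt(2π N) · (N/e)^N,
  (5N)! ~ sqrt(2π·5N) · (5N/e)^(5N).
The exponential factors combine to (6N)^(6N) / (N^N · (5N)^(5N)) = 6^(6N)/5^(5N) = (6^6/5^5)^N = (46656/3125)^N.
The square-root prefactors combine to sqrt(2π·6N) / (sqrt(2π N)·sqrt(2π·5N)) = sqrt(6 / (2π·5·N)) = sqrt(3/(5π·19n)).
Substituting N = 19n: C(114n, 19n) ~ (46656/3125)^(19n) · sqrt(3/(5π·19n)).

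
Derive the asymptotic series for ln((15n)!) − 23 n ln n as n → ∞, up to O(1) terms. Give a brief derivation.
ln((15n)!) − 23 n ln n = −8 n ln n + 15(ln 15 − 1) n + (1/2) ln(2π·15n) + O(1/n)

Stirling: ln((15n)!) = 15n ln(15n) − 15n + (1/2) ln(2π·15n) + O(1/n).
Expand 15n ln(15n) = 15n (ln n + ln 15) = 15n ln n + 15n ln 15.
Subtract 23n ln n: leading term is (15 − 23) n ln n = −8 n ln n. The next term is 15n ln 15 − 15n = 15(ln 15 − 1) n. Then the (1/2) ln(2π·15n) correction.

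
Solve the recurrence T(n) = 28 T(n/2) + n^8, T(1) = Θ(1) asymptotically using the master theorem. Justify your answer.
T(n) = Θ(n^8)

log_2 28 ≈ 4.807. f(n) = n^8 dominates n^(log_2 28) since 8 > 4.807, and the regularity condition a·f(n/b) = 28·(n/2)^8 = (28/256)·n^8 ≤ c·f(n) holds with c = 28/256 ≈ 0.109 < 1. So this is Case 3: T(n) = Θ(f(n)) = Θ(n^8).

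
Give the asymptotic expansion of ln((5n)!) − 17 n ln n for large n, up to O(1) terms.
ln((5n)!) − 17 n ln n = −12 n ln n + 5(ln 5 − 1) n + (1/2) ln(2π·5n) + O(1/n)

Stirling: ln((5n)!) = 5n ln(5n) − 5n + (1/2) ln(2π·5n) + O(1/n).
Expand 5n ln(5n) = 5n (ln n + ln 5) = 5n ln n + 5n ln 5.
Subtract 17n ln n: leading term is (5 − 17) n ln n = −12 n ln n. The next term is 5n ln 5 − 5n = 5(ln 5 − 1) n. Then the (1/2) ln(2π·5n) correction.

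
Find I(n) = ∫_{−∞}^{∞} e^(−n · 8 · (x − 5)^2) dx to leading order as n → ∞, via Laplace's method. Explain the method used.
I(n) = sqrt(π/(8n))

Here φ(x) = 8 · (x − 5)^2 has its unique minimum at x* = 5 with φ(x*) = 0 and φ''(x*) = 16. Laplace's method gives
  I(n) ~ e^(−n φ(x*)) · sqrt(2π / (n · φ''(x*))) = sqrt(2π / (16n)) = sqrt(π/(8n)).
This is exact: substituting u = (x − 5)·sqrt(8n) gives I(n) = (1/sqrt(8n)) ∫_{−∞}^{∞} e^(−u^2) du = sqrt(π/(8n)).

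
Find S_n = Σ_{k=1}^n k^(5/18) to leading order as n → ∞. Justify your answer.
S_n ~ (18/23) · n^(23/18)

Integral comparison: Σ_{k=1}^n k^(5/18) = ∫_0^n x^(5/18) dx + O(n^(5/18)). The integral is n^(1 + 5/18) / (1 + 5/18) = n^((5+18)/18) / ((5+18)/18) = (18/23) · n^(23/18).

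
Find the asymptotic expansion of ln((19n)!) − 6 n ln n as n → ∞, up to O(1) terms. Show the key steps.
ln((19n)!) − 6 n ln n = 13 n ln n + 19(ln 19 − 1) n + (1/2) ln(2π·19n) + O(1/n)

Stirling: ln((19n)!) = 19n ln(19n) − 19n + (1/2) ln(2π·19n) + O(1/n).
Expand 19n ln(19n) = 19n (ln n + ln 19) = 19n ln n + 19n ln 19.
Subtract 6n ln n: leading term is (19 − 6) n ln n = 13 n ln n. The next term is 19n ln 19 − 19n = 19(ln 19 − 1) n. Then the (1/2) ln(2π·19n) correction.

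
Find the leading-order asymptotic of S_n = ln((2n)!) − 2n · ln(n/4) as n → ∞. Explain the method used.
S_n ~ 2n · (ln 8 − 1) + O(ln n)

Stirling: ln((2n)!) = 2n ln(2n) − 2n + O(ln n).
  S_n = 2n ln(2n) − 2n − 2n ln(n/4) + O(ln n)
      = 2n ln(2n) − 2n ln n + 2n ln 4 − 2n + O(ln n)
      = 2n ln 2 + 2n ln 4 − 2n + O(ln n)
      = 2n (ln 8 − 1) + O(ln n).
Numerically ln(8) − 1 ≈ 1.0794.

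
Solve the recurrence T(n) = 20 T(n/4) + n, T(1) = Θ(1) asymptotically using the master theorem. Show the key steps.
T(n) = Θ(n^(log_4 20))

Master theorem: compare f(n) = n to n^(log_4 20) where log_4 20 ≈ 2.161. Since 1 < log_4 20, we have f(n) = O(n^(log_4 20 − ε)) for some ε > 0 — Case 1. Hence T(n) = Θ(n^(log_4 20)).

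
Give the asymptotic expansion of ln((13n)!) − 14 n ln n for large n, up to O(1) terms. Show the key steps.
ln((13n)!) − 14 n ln n = −n ln n + 13(ln 13 − 1) n + (1/2) ln(2π·13n) + O(1/n)

Stirling: ln((13n)!) = 13n ln(13n) − 13n + (1/2) ln(2π·13n) + O(1/n).
Expand 13n ln(13n) = 13n (ln n + ln 13) = 13n ln n + 13n ln 13.
Subtract 14n ln n: leading term is (13 − 14) n ln n = −n ln n. The next term is 13n ln 13 − 13n = 13(ln 13 − 1) n. Then the (1/2) ln(2π·13n) correction.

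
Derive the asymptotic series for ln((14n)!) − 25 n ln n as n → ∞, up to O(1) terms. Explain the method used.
ln((14n)!) − 25 n ln n = −11 n ln n + 14(ln 14 − 1) n + (1/2) ln(2π·14n) + O(1/n)

Stirling: ln((14n)!) = 14n ln(14n) − 14n + (1/2) ln(2π·14n) + O(1/n).
Expand 14n ln(14n) = 14n (ln n + ln 14) = 14n ln n + 14n ln 14.
Subtract 25n ln n: leading term is (14 − 25) n ln n = −11 n ln n. The next term is 14n ln 14 − 14n = 14(ln 14 − 1) n. Then the (1/2) ln(2π·14n) correction.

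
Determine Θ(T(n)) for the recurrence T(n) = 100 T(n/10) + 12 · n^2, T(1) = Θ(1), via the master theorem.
T(n) = Θ(n^2 log n)

log_10 100 = 2, and f(n) = 12 · n^2 = Θ(n^(log_10 100)). This is Case 2 of the master theorem: T(n) = Θ(f(n) · log n) = Θ(n^2 log n).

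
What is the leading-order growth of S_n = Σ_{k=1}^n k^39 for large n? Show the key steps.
S_n ~ n^40 / 40

By integral comparison (Euler-Maclaurin), Σ_{k=1}^n k^39 = ∫_0^n x^39 dx + O(n^39) = n^40/40 + O(n^39). (Equivalently, Faulhaber's formula gives the same leading term.)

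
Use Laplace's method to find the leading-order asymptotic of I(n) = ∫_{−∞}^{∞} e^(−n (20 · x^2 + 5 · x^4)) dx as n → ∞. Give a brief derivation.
I(n) ~ sqrt(π/(20n))

φ(x) = 20 · x^2 + 5 · x^4 has its unique global minimum at x* = 0 (since φ'(x) = 40x + 20x^3 = 0 only at x = 0 for real x with both coefficients positive, and φ → ∞ as |x| → ∞). At x* = 0, φ(0) = 0 and φ''(0) = 40. Laplace's method then gives
  I(n) ~ sqrt(2π / (n · φ''(0))) · e^(−n φ(0)) = sqrt(2π / (40n)) = sqrt(π/(20n)).
The 5 · x^4 term contributes only at subleading order (an O(1/n) relative correction).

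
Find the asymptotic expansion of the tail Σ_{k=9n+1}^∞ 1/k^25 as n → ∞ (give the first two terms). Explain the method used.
Σ_{k>9n} 1/k^25 = 1/(24 · (9n)^24) − 1/(2 · (9n)^25) + O(1/(9n)^26)

Compare to the integral: ∫_{9n}^∞ x^(−25) dx = [−x^(−24)/24]_{9n}^∞ = 1/((25−1)·(9n)^24). The Euler-Maclaurin correction adds −f(9n)/2 = −1/(2·(9n)^25). Euler-Maclaurin then gives
  Σ_{k>9n} 1/k^25 = ∫_{9n}^∞ dx/x^25 − 1/(2·(9n)^25) + O(1/(9n)^26).
(Equivalently this is ζ(25) − Σ_{k≤9n} 1/k^25.)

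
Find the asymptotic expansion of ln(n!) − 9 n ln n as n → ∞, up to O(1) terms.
ln(n!) − 9 n ln n = −8 n ln n − n + (1/2) ln(2π n) + O(1/n)

Stirling: ln((n)!) = n ln(n) − n + (1/2) ln(2π·n) + O(1/n).
Here n ln(n) = n ln n.
Subtract 9n ln n: leading term is (1 − 9) n ln n = −8 n ln n. The next term is −n. Then the (1/2) ln(2π·n) correction.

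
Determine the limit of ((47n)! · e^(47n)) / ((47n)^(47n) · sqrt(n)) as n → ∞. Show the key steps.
lim = sqrt(2π·47)

Stirling: (47n)! ~ sqrt(2π·47n) · (47n/e)^(47n). Hence
  (47n)! · e^(47n) / (47n)^(47n) ~ sqrt(2π·47n).
Dividing by sqrt(n): sqrt(2π·47n) / sqrt(n) = sqrt(2π·47) · n^((1−1)/2), so the limit is sqrt(2π·47).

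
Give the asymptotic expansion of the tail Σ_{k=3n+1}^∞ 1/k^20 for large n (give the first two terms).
Σ_{k>3n} 1/k^20 = 1/(19 · (3n)^19) − 1/(2 · (3n)^20) + O(1/(3n)^21)

Compare to the integral: ∫_{3n}^∞ x^(−20) dx = [−x^(−19)/19]_{3n}^∞ = 1/((20−1)·(3n)^19). The Euler-Maclaurin correction adds −f(3n)/2 = −1/(2·(3n)^20). Euler-Maclaurin then gives
  Σ_{k>3n} 1/k^20 = ∫_{3n}^∞ dx/x^20 − 1/(2·(3n)^20) + O(1/(3n)^21).
(Equivalently this is ζ(20) − Σ_{k≤3n} 1/k^20.)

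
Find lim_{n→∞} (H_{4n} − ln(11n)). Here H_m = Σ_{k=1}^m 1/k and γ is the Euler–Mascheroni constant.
lim = ln(4/11) + γ

By Euler-Maclaurin, H_m = ln m + γ + O(1/m). So
  H_{4n} − ln(11n) = ln(4n) + γ − ln(11n) + O(1/n)
                       = ln(4/11) + γ + O(1/n).
Hence the limit is ln(4/11) + γ.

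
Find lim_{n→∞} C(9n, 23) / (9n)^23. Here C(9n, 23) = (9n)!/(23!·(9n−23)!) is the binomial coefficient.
lim = 1/23! = 1/25852016738884976640000

With N = 9n → ∞: C(N, 23) / N^23 = [N(N−1)…(N−22)] / (23! · N^23) = (1/23!) · 1 · (1 − 1/(9n)) · … · (1 − 22/(9n)). Each factor → 1 as N → ∞, so the limit is 1/23! = 1/25852016738884976640000.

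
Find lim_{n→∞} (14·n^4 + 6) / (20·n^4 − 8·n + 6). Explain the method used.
lim = 14/20 = 7/10

For large n the leading n^4 terms dominate both numerator and denominator. Dividing top and bottom by n^4, every other term tends to 0, leaving 14/20 = 7/10.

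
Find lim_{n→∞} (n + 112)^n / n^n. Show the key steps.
lim = e^112

Rewrite as (1 + 112/n)^(n). By the standard limit (1 + x/n)^n → e^x, we have (1 + 112/n)^n → e^112, and raising to the 1st power gives e^112.
More precisely, ln[(1 + 112/n)^(n)] = n · ln(1 + 112/n) = n · (112/n + O(1/n^2)) = 112 + O(1/n) → 112.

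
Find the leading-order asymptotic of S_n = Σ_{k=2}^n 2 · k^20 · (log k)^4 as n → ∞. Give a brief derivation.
S_n ~ 2 · n^21 · (log n)^4 / 21

By integral comparison, S_n = ∫_1^n 2 · x^20 · (log x)^4 dx + O(n^20 · (log n)^4). For the integral, the leading term of ∫_1^n x^20 (log x)^4 dx is n^21/21 · (log n)^4 (by repeated integration by parts; each step lowers the log-exponent and produces a relatively O(1/log n) correction). Hence S_n ~ 2 · n^21 · (log n)^4 / 21.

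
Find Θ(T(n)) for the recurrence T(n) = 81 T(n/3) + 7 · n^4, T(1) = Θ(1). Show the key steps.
T(n) = Θ(n^4 log n)

log_3 81 = 4, and f(n) = 7 · n^4 = Θ(n^(log_3 81)). This is Case 2 of the master theorem: T(n) = Θ(f(n) · log n) = Θ(n^4 log n).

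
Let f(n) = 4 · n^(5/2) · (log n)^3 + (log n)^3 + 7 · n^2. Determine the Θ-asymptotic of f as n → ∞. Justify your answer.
f(n) ∈ Θ(n^(5/2) · (log n)^3)

Compare the terms by growth order. For large n, n^a · (log n)^b dominates n^a' · (log n)^b' iff a > a', or (a = a' and b > b'). Ranking the 3 terms shows the dominant one is 4 · n^(5/2) · (log n)^3. Hence f(n) ∈ Θ(n^(5/2) · (log n)^3).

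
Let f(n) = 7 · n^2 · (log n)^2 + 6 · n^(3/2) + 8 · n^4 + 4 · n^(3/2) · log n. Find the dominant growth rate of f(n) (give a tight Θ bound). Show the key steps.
f(n) ∈ Θ(n^4)

Compare the terms by growth order. For large n, n^a · (log n)^b dominates n^a' · (log n)^b' iff a > a', or (a = a' and b > b'). Ranking the 4 terms shows the dominant one is 8 · n^4. Hence f(n) ∈ Θ(n^4).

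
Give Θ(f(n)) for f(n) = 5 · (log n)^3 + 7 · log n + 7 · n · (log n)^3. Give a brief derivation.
f(n) ∈ Θ(n · (log n)^3)

Compare the terms by growth order. For large n, n^a · (log n)^b dominates n^a' · (log n)^b' iff a > a', or (a = a' and b > b'). Ranking the 3 terms shows the dominant one is 7 · n · (log n)^3. Hence f(n) ∈ Θ(n · (log n)^3).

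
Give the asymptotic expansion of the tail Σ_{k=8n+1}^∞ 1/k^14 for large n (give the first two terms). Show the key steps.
Σ_{k>8n} 1/k^14 = 1/(13 · (8n)^13) − 1/(2 · (8n)^14) + O(1/(8n)^15)

Compare to the integral: ∫_{8n}^∞ x^(−14) dx = [−x^(−13)/13]_{8n}^∞ = 1/((14−1)·(8n)^13). The Euler-Maclaurin correction adds −f(8n)/2 = −1/(2·(8n)^14). Euler-Maclaurin then gives
  Σ_{k>8n} 1/k^14 = ∫_{8n}^∞ dx/x^14 − 1/(2·(8n)^14) + O(1/(8n)^15).
(Equivalently this is ζ(14) − Σ_{k≤8n} 1/k^14.)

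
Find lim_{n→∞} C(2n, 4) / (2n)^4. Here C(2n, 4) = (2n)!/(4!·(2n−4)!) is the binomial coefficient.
lim = 1/4! = 1/24

With N = 2n → ∞: C(N, 4) / N^4 = [N(N−1)…(N−3)] / (4! · N^4) = (1/4!) · 1 · (1 − 1/(2n)) · (1 − 2/(2n)) · (1 − 3/(2n)). Each factor → 1 as N → ∞, so the limit is 1/4! = 1/24.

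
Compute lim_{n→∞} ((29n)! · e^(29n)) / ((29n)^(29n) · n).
lim = 0

Stirling: (29n)! ~ sqrt(2π·29n) · (29n/e)^(29n). Hence
  (29n)! · e^(29n) / (29n)^(29n) ~ sqrt(2π·29n).
Dividing by n: sqrt(2π·29n) / n = sqrt(2π·29) · n^((1−2)/2), so the expression behaves like sqrt(2π·29) · n^((1−2)/2) → 0.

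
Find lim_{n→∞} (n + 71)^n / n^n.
lim = e^71

Rewrite as (1 + 71/n)^(n). By the standard limit (1 + x/n)^n → e^x, we have (1 + 71/n)^n → e^71, and raising to the 1st power gives e^71.
More precisely, ln[(1 + 71/n)^(n)] = n · ln(1 + 71/n) = n · (71/n + O(1/n^2)) = 71 + O(1/n) → 71.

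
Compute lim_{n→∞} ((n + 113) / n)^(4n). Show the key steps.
lim = e^452

Rewrite as (1 + 113/n)^(4n). By the standard limit (1 + x/n)^n → e^x, we have (1 + 113/n)^n → e^113, and raising to the 4th power gives e^452.
More precisely, ln[(1 + 113/n)^(4n)] = 4n · ln(1 + 113/n) = 4n · (113/n + O(1/n^2)) = 452 + O(1/n) → 452.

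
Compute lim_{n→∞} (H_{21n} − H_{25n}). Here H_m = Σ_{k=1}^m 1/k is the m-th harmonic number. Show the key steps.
lim = ln(21/25)

Euler-Maclaurin gives H_m = ln m + γ + 1/(2m) + O(1/m^2). The γ and O(1/m) terms cancel in the difference:
  H_{21n} − H_{25n} = ln(21n) − ln(25n) + O(1/n) = ln(21/25) + O(1/n).
Hence the limit is ln(21/25).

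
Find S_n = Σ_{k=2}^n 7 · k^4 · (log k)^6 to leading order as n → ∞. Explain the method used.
S_n ~ 7 · n^5 · (log n)^6 / 5

By integral comparison, S_n = ∫_1^n 7 · x^4 · (log x)^6 dx + O(n^4 · (log n)^6). For the integral, the leading term of ∫_1^n x^4 (log x)^6 dx is n^5/5 · (log n)^6 (by repeated integration by parts; each step lowers the log-exponent and produces a relatively O(1/log n) correction). Hence S_n ~ 7 · n^5 · (log n)^6 / 5.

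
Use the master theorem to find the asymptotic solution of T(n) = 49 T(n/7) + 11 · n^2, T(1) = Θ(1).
T(n) = Θ(n^2 log n)

log_7 49 = 2, and f(n) = 11 · n^2 = Θ(n^(log_7 49)). This is Case 2 of the master theorem: T(n) = Θ(f(n) · log n) = Θ(n^2 log n).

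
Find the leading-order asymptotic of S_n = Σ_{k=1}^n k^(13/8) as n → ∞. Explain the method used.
S_n ~ (8/21) · n^(21/8)

Integral comparison: Σ_{k=1}^n k^(13/8) = ∫_0^n x^(13/8) dx + O(n^(13/8)). The integral is n^(1 + 13/8) / (1 + 13/8) = n^((13+8)/8) / ((13+8)/8) = (8/21) · n^(21/8).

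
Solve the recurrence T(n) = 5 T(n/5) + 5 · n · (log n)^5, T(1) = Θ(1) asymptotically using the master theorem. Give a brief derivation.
T(n) = Θ(n · (log n)^6)

Here log_5 5 = 1 and f(n) = 5 · n · (log n)^5 = Θ(n^(log_5 5) · (log n)^5). This is the extended Case 2 of the master theorem (f matches the critical exponent up to log factors), giving T(n) = Θ(n^(log_5 5) · (log n)^(5+1)) = Θ(n · (log n)^6).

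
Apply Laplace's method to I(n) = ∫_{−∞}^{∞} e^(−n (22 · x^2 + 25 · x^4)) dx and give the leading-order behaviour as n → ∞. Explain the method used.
I(n) ~ sqrt(π/(22n))

φ(x) = 22 · x^2 + 25 · x^4 has its unique global minimum at x* = 0 (since φ'(x) = 44x + 100x^3 = 0 only at x = 0 for real x with both coefficients positive, and φ → ∞ as |x| → ∞). At x* = 0, φ(0) = 0 and φ''(0) = 44. Laplace's method then gives
  I(n) ~ sqrt(2π / (n · φ''(0))) · e^(−n φ(0)) = sqrt(2π / (44n)) = sqrt(π/(22n)).
The 25 · x^4 term contributes only at subleading order (an O(1/n) relative correction).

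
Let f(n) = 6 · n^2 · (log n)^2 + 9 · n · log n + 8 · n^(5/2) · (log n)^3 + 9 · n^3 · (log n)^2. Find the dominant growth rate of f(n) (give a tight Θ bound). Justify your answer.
f(n) ∈ Θ(n^3 · (log n)^2)

Compare the terms by growth order. For large n, n^a · (log n)^b dominates n^a' · (log n)^b' iff a > a', or (a = a' and b > b'). Ranking the 4 terms shows the dominant one is 9 · n^3 · (log n)^2. Hence f(n) ∈ Θ(n^3 · (log n)^2).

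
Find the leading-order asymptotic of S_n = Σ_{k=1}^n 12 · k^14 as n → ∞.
S_n ~ 4 · n^15 / 5

By integral comparison (Euler-Maclaurin), Σ_{k=1}^n 12 · k^14 = 12 · ∫_0^n x^14 dx + O(n^14) = 12 · n^15/15 = 4 · n^15 / 5 + O(n^14). (Equivalently, Faulhaber's formula gives the same leading term.)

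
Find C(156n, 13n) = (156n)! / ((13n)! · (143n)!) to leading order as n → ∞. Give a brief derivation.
C(156n, 13n) ~ (8916100448256/285311670611)^(13n) · sqrt(6/(11π·13n))

Write N = 13n. Apply Stirling to each factorial:
  (12N)! ~ sqrt(2π·12N) · (12N/e)^(12N),
  N! ~ sqrt(2π N) · (N/e)^N,
  (11N)! ~ sqrt(2π·11N) · (11N/e)^(11N).
The exponential factors combine to (12N)^(12N) / (N^N · (11N)^(11N)) = 12^(12N)/11^(11N) = (12^12/11^11)^N = (8916100448256/285311670611)^N.
The square-root prefactors combine to sqrt(2π·12N) / (sqrt(2π N)·sqrt(2π·11N)) = sqrt(12 / (2π·11·N)) = sqrt(6/(11π·13n)).
Substituting N = 13n: C(156n, 13n) ~ (8916100448256/285311670611)^(13n) · sqrt(6/(11π·13n)).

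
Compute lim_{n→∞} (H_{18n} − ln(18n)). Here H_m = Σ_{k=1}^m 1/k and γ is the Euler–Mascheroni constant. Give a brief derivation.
lim = γ

By Euler-Maclaurin, H_m = ln m + γ + O(1/m). So
  H_{18n} − ln(18n) = ln(18n) + γ − ln(18n) + O(1/n)
                       = ln(18/18) + γ + O(1/n).
Hence the limit is γ (since ln 1 = 0).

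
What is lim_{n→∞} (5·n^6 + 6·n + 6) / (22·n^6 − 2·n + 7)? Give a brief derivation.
lim = 5/22

For large n the leading n^6 terms dominate both numerator and denominator. Dividing top and bottom by n^6, every other term tends to 0, leaving 5/22.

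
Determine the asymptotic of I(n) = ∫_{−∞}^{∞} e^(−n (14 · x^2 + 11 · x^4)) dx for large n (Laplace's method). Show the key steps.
I(n) ~ sqrt(π/(14n))

φ(x) = 14 · x^2 + 11 · x^4 has its unique global minimum at x* = 0 (since φ'(x) = 28x + 44x^3 = 0 only at x = 0 for real x with both coefficients positive, and φ → ∞ as |x| → ∞). At x* = 0, φ(0) = 0 and φ''(0) = 28. Laplace's method then gives
  I(n) ~ sqrt(2π / (n · φ''(0))) · e^(−n φ(0)) = sqrt(2π / (28n)) = sqrt(π/(14n)).
The 11 · x^4 term contributes only at subleading order (an O(1/n) relative correction).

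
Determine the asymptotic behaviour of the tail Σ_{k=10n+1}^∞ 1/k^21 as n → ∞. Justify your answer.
Σ_{k>10n} 1/k^21 ~ 1/(20 · (10n)^20)

Compare to the integral: ∫_{10n}^∞ x^(−21) dx = [−x^(−20)/20]_{10n}^∞ = 1/((21−1)·(10n)^20). Euler-Maclaurin then gives
  Σ_{k>10n} 1/k^21 = ∫_{10n}^∞ dx/x^21 − 1/(2·(10n)^21) + O(1/(10n)^22).
(Equivalently this is ζ(21) − Σ_{k≤10n} 1/k^21.)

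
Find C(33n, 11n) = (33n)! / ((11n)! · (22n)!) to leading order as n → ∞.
C(33n, 11n) ~ (27/4)^(11n) · sqrt(3/(4π·11n))

Write N = 11n. Apply Stirling to each factorial:
  (3N)! ~ sqrt(2π·3N) · (3N/e)^(3N),
  N! ~ sqrt(2π N) · (N/e)^N,
  (2N)! ~ sqrt(2π·2N) · (2N/e)^(2N).
The exponential factors combine to (3N)^(3N) / (N^N · (2N)^(2N)) = 3^(3N)/2^(2N) = (3^3/2^2)^N = (27/4)^N.
The square-root prefactors combine to sqrt(2π·3N) / (sqrt(2π N)·sqrt(2π·2N)) = sqrt(3 / (2π·2·N)) = sqrt(3/(4π·11n)).
Substituting N = 11n: C(33n, 11n) ~ (27/4)^(11n) · sqrt(3/(4π·11n)).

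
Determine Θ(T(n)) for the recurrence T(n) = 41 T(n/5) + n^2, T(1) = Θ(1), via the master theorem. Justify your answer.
T(n) = Θ(n^(log_5 41))

Master theorem: compare f(n) = n^2 to n^(log_5 41) where log_5 41 ≈ 2.307. Since 2 < log_5 41, we have f(n) = O(n^(log_5 41 − ε)) for some ε > 0 — Case 1. Hence T(n) = Θ(n^(log_5 41)).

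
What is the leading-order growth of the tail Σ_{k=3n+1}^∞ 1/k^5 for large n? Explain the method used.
Σ_{k>3n} 1/k^5 ~ 1/(4 · (3n)^4)

Compare to the integral: ∫_{3n}^∞ x^(−5) dx = [−x^(−4)/4]_{3n}^∞ = 1/((5−1)·(3n)^4). Euler-Maclaurin then gives
  Σ_{k>3n} 1/k^5 = ∫_{3n}^∞ dx/x^5 − 1/(2·(3n)^5) + O(1/(3n)^6).
(Equivalently this is ζ(5) − Σ_{k≤3n} 1/k^5.)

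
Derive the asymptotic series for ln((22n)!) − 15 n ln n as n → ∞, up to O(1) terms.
ln((22n)!) − 15 n ln n = 7 n ln n + 22(ln 22 − 1) n + (1/2) ln(2π·22n) + O(1/n)

Stirling: ln((22n)!) = 22n ln(22n) − 22n + (1/2) ln(2π·22n) + O(1/n).
Expand 22n ln(22n) = 22n (ln n + ln 22) = 22n ln n + 22n ln 22.
Subtract 15n ln n: leading term is (22 − 15) n ln n = 7 n ln n. The next term is 22n ln 22 − 22n = 22(ln 22 − 1) n. Then the (1/2) ln(2π·22n) correction.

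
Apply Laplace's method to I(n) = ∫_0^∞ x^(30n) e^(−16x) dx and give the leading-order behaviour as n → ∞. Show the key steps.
I(n) ~ (sqrt(2π·30n) / 16) · (30n/(16e))^(30n)

Write the integrand as exp(30n ln x − 16x) and set f(x) = 30n ln x − 16x. Then f'(x) = 30n/x − 16 = 0 at x* = 30n/16, and f''(x*) = −30n/x*^2 = −16^2/(30n). Laplace's method (interior maximum) gives
  I(n) ~ e^(f(x*)) · sqrt(2π / |f''(x*)|)
        = exp(30n ln(30n/16) − 30n) · sqrt(2π · 30n / 16^2)
        = (30n/16)^(30n) e^(−30n) · sqrt(2π·30n) / 16
        = (sqrt(2π·30n) / 16) · (30n/(16e))^(30n).
This matches Γ(30n+1)/16^(30n+1) with Stirling applied to Γ.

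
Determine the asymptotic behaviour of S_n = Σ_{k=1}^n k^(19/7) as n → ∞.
S_n ~ (7/26) · n^(26/7)

Integral comparison: Σ_{k=1}^n k^(19/7) = ∫_0^n x^(19/7) dx + O(n^(19/7)). The integral is n^(1 + 19/7) / (1 + 19/7) = n^((19+7)/7) / ((19+7)/7) = (7/26) · n^(26/7).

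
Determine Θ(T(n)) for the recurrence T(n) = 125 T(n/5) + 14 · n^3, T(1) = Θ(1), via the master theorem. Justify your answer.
T(n) = Θ(n^3 log n)

log_5 125 = 3, and f(n) = 14 · n^3 = Θ(n^(log_5 125)). This is Case 2 of the master theorem: T(n) = Θ(f(n) · log n) = Θ(n^3 log n).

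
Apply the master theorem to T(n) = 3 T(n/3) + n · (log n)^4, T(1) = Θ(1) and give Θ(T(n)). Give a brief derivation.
T(n) = Θ(n · (log n)^5)

Here log_3 3 = 1 and f(n) = n · (log n)^4 = Θ(n^(log_3 3) · (log n)^4). This is the extended Case 2 of the master theorem (f matches the critical exponent up to log factors), giving T(n) = Θ(n^(log_3 3) · (log n)^(4+1)) = Θ(n · (log n)^5).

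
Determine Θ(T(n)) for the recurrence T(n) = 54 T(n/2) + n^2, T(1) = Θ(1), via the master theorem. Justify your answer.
T(n) = Θ(n^(log_2 54))

Master theorem: compare f(n) = n^2 to n^(log_2 54) where log_2 54 ≈ 5.755. Since 2 < log_2 54, we have f(n) = O(n^(log_2 54 − ε)) for some ε > 0 — Case 1. Hence T(n) = Θ(n^(log_2 54)).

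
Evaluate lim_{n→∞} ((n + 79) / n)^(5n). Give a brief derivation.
lim = e^395

Rewrite as (1 + 79/n)^(5n). By the standard limit (1 + x/n)^n → e^x, we have (1 + 79/n)^n → e^79, and raising to the 5th power gives e^395.
More precisely, ln[(1 + 79/n)^(5n)] = 5n · ln(1 + 79/n) = 5n · (79/n + O(1/n^2)) = 395 + O(1/n) → 395.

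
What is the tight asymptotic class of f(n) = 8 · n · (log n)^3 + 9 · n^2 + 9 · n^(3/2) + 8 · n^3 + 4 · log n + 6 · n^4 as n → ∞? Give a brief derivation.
f(n) ∈ Θ(n^4)

Compare the terms by growth order. For large n, n^a · (log n)^b dominates n^a' · (log n)^b' iff a > a', or (a = a' and b > b'). Ranking the 6 terms shows the dominant one is 6 · n^4. Hence f(n) ∈ Θ(n^4).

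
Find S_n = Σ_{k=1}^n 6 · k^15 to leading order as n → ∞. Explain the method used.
S_n ~ 3 · n^16 / 8

By integral comparison (Euler-Maclaurin), Σ_{k=1}^n 6 · k^15 = 6 · ∫_0^n x^15 dx + O(n^15) = 6 · n^16/16 = 3 · n^16 / 8 + O(n^15). (Equivalently, Faulhaber's formula gives the same leading term.)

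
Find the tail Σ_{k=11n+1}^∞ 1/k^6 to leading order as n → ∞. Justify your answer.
Σ_{k>11n} 1/k^6 ~ 1/(5 · (11n)^5)

Compare to the integral: ∫_{11n}^∞ x^(−6) dx = [−x^(−5)/5]_{11n}^∞ = 1/((6−1)·(11n)^5). Euler-Maclaurin then gives
  Σ_{k>11n} 1/k^6 = ∫_{11n}^∞ dx/x^6 − 1/(2·(11n)^6) + O(1/(11n)^7).
(Equivalently this is ζ(6) − Σ_{k≤11n} 1/k^6.)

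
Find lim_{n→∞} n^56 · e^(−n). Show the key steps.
lim = 0

Exponentials with base > 1 dominate every fixed polynomial: for any fixed c, n^c / e^n → 0 as n → ∞ (e.g. by the ratio test, or since e^n grows faster than any power of n). Hence n^56 · e^(−n) = n^56 / e^n → 0.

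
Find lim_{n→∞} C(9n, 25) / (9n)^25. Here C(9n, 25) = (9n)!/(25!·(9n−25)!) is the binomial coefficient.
lim = 1/25! = 1/15511210043330985984000000

With N = 9n → ∞: C(N, 25) / N^25 = [N(N−1)…(N−24)] / (25! · N^25) = (1/25!) · 1 · (1 − 1/(9n)) · … · (1 − 24/(9n)). Each factor → 1 as N → ∞, so the limit is 1/25! = 1/15511210043330985984000000.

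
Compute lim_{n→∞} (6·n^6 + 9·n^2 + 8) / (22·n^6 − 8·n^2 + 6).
lim = 6/22 = 3/11

For large n the leading n^6 terms dominate both numerator and denominator. Dividing top and bottom by n^6, every other term tends to 0, leaving 6/22 = 3/11.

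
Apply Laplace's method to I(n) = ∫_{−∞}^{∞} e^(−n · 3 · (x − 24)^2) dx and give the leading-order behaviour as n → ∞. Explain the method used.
I(n) = sqrt(π/(3n))

Here φ(x) = 3 · (x − 24)^2 has its unique minimum at x* = 24 with φ(x*) = 0 and φ''(x*) = 6. Laplace's method gives
  I(n) ~ e^(−n φ(x*)) · sqrt(2π / (n · φ''(x*))) = sqrt(2π / (6n)) = sqrt(π/(3n)).
This is exact: substituting u = (x − 24)·sqrt(3n) gives I(n) = (1/sqrt(3n)) ∫_{−∞}^{∞} e^(−u^2) du = sqrt(π/(3n)).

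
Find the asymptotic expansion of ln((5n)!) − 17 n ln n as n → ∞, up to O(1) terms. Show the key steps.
ln((5n)!) − 17 n ln n = −12 n ln n + 5(ln 5 − 1) n + (1/2) ln(2π·5n) + O(1/n)

Stirling: ln((5n)!) = 5n ln(5n) − 5n + (1/2) ln(2π·5n) + O(1/n).
Expand 5n ln(5n) = 5n (ln n + ln 5) = 5n ln n + 5n ln 5.
Subtract 17n ln n: leading term is (5 − 17) n ln n = −12 n ln n. The next term is 5n ln 5 − 5n = 5(ln 5 − 1) n. Then the (1/2) ln(2π·5n) correction.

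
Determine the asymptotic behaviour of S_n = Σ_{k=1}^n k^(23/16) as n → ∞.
S_n ~ (16/39) · n^(39/16)

Integral comparison: Σ_{k=1}^n k^(23/16) = ∫_0^n x^(23/16) dx + O(n^(23/16)). The integral is n^(1 + 23/16) / (1 + 23/16) = n^((23+16)/16) / ((23+16)/16) = (16/39) · n^(39/16).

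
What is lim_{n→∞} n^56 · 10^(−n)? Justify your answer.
lim = 0

Exponentials with base > 1 dominate every fixed polynomial: for any fixed c, n^c / 10^n → 0 as n → ∞ (e.g. by the ratio test, or by writing 10^n = e^(n ln 10) and noting e^(n ln 10) / n^c → ∞). Hence n^56 · 10^(−n) = n^56 / 10^n → 0.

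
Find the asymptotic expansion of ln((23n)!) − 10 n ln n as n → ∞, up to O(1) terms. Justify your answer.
ln((23n)!) − 10 n ln n = 13 n ln n + 23(ln 23 − 1) n + (1/2) ln(2π·23n) + O(1/n)

Stirling: ln((23n)!) = 23n ln(23n) − 23n + (1/2) ln(2π·23n) + O(1/n).
Expand 23n ln(23n) = 23n (ln n + ln 23) = 23n ln n + 23n ln 23.
Subtract 10n ln n: leading term is (23 − 10) n ln n = 13 n ln n. The next term is 23n ln 23 − 23n = 23(ln 23 − 1) n. Then the (1/2) ln(2π·23n) correction.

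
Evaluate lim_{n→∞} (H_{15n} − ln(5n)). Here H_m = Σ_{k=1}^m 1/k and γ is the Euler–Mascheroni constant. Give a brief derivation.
lim = ln 3 + γ

By Euler-Maclaurin, H_m = ln m + γ + O(1/m). So
  H_{15n} − ln(5n) = ln(15n) + γ − ln(5n) + O(1/n)
                       = ln(15/5) + γ + O(1/n).
Hence the limit is ln(15/5) + γ (= ln 3).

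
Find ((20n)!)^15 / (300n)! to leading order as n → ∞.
((20n)!)^15/(300n)! ~ ((2π·20n)^(14/2) / sqrt(15)) · 15^(−15·20n)  →  0

Write N = 20n. Stirling: N! ~ sqrt(2π N)(N/e)^N and (15N)! ~ sqrt(2π·15N)·(15N/e)^(15N).
  (N!)^15/(15N)! ~ (2π N)^(15/2) (N/e)^(15N) / [sqrt(2π·15N) (15N/e)^(15N)]
     = (2π N)^(15/2) / sqrt(2π·15N) · (N/(15N))^(15N)
     = (2π N)^((15−1)/2) / sqrt(15) · 15^(−15N).
Since 15^15 > 1, the factor 15^(−15N) decays exponentially, so the ratio → 0. Substituting N = 20n gives the stated form.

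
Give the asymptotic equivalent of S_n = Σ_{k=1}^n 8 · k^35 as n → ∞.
S_n ~ 2 · n^36 / 9

By integral comparison (Euler-Maclaurin), Σ_{k=1}^n 8 · k^35 = 8 · ∫_0^n x^35 dx + O(n^35) = 8 · n^36/36 = 2 · n^36 / 9 + O(n^35). (Equivalently, Faulhaber's formula gives the same leading term.)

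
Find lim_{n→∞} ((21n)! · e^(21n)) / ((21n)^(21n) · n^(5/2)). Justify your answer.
lim = 0

Stirling: (21n)! ~ sqrt(2π·21n) · (21n/e)^(21n). Hence
  (21n)! · e^(21n) / (21n)^(21n) ~ sqrt(2π·21n).
Dividing by n^(5/2): sqrt(2π·21n) / n^(5/2) = sqrt(2π·21) · n^((1−5)/2), so the expression behaves like sqrt(2π·21) · n^((1−5)/2) → 0.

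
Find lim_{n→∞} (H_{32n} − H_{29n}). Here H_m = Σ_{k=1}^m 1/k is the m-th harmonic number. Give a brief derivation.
lim = ln(32/29)

Euler-Maclaurin gives H_m = ln m + γ + 1/(2m) + O(1/m^2). The γ and O(1/m) terms cancel in the difference:
  H_{32n} − H_{29n} = ln(32n) − ln(29n) + O(1/n) = ln(32/29) + O(1/n).
Hence the limit is ln(32/29).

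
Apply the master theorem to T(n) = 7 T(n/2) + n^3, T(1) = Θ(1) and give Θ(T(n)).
T(n) = Θ(n^3)

log_2 7 ≈ 2.807. f(n) = n^3 dominates n^(log_2 7) since 3 > 2.807, and the regularity condition a·f(n/b) = 7·(n/2)^3 = (7/8)·n^3 ≤ c·f(n) holds with c = 7/8 ≈ 0.875 < 1. So this is Case 3: T(n) = Θ(f(n)) = Θ(n^3).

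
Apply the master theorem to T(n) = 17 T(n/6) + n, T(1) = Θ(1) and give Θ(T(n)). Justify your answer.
T(n) = Θ(n^(log_6 17))

Master theorem: compare f(n) = n to n^(log_6 17) where log_6 17 ≈ 1.581. Since 1 < log_6 17, we have f(n) = O(n^(log_6 17 − ε)) for some ε > 0 — Case 1. Hence T(n) = Θ(n^(log_6 17)).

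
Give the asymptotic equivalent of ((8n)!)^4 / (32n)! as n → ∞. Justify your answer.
((8n)!)^4/(32n)! ~ ((2π·8n)^(3/2) / 2) · 4^(−4·8n)  →  0

Write N = 8n. Stirling: N! ~ sqrt(2π N)(N/e)^N and (4N)! ~ sqrt(2π·4N)·(4N/e)^(4N).
  (N!)^4/(4N)! ~ (2π N)^(4/2) (N/e)^(4N) / [sqrt(2π·4N) (4N/e)^(4N)]
     = (2π N)^(4/2) / sqrt(2π·4N) · (N/(4N))^(4N)
     = (2π N)^((4−1)/2) / 2 · 4^(−4N).
Since 4^4 > 1, the factor 4^(−4N) decays exponentially, so the ratio → 0. Substituting N = 8n gives the stated form.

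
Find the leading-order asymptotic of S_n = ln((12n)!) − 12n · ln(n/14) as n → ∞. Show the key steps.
S_n ~ 12n · (ln 168 − 1) + O(ln n)

Stirling: ln((12n)!) = 12n ln(12n) − 12n + O(ln n).
  S_n = 12n ln(12n) − 12n − 12n ln(n/14) + O(ln n)
      = 12n ln(12n) − 12n ln n + 12n ln 14 − 12n + O(ln n)
      = 12n ln 12 + 12n ln 14 − 12n + O(ln n)
      = 12n (ln 168 − 1) + O(ln n).
Numerically ln(168) − 1 ≈ 4.1240.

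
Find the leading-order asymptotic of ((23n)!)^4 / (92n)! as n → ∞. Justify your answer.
((23n)!)^4/(92n)! ~ ((2π·23n)^(3/2) / 2) · 4^(−4·23n)  →  0

Write N = 23n. Stirling: N! ~ sqrt(2π N)(N/e)^N and (4N)! ~ sqrt(2π·4N)·(4N/e)^(4N).
  (N!)^4/(4N)! ~ (2π N)^(4/2) (N/e)^(4N) / [sqrt(2π·4N) (4N/e)^(4N)]
     = (2π N)^(4/2) / sqrt(2π·4N) · (N/(4N))^(4N)
     = (2π N)^((4−1)/2) / 2 · 4^(−4N).
Since 4^4 > 1, the factor 4^(−4N) decays exponentially, so the ratio → 0. Substituting N = 23n gives the stated form.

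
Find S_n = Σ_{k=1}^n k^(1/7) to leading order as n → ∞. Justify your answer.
S_n ~ (7/8) · n^(8/7)

Integral comparison: Σ_{k=1}^n k^(1/7) = ∫_0^n x^(1/7) dx + O(n^(1/7)). The integral is n^(1 + 1/7) / (1 + 1/7) = n^((1+7)/7) / ((1+7)/7) = (7/8) · n^(8/7).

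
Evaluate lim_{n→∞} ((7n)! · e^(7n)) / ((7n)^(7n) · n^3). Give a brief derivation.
lim = 0

Stirling: (7n)! ~ sqrt(2π·7n) · (7n/e)^(7n). Hence
  (7n)! · e^(7n) / (7n)^(7n) ~ sqrt(2π·7n).
Dividing by n^3: sqrt(2π·7n) / n^3 = sqrt(2π·7) · n^((1−6)/2), so the expression behaves like sqrt(2π·7) · n^((1−6)/2) → 0.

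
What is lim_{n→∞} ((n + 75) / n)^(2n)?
lim = e^150

Rewrite as (1 + 75/n)^(2n). By the standard limit (1 + x/n)^n → e^x, we have (1 + 75/n)^n → e^75, and raising to the 2nd power gives e^150.
More precisely, ln[(1 + 75/n)^(2n)] = 2n · ln(1 + 75/n) = 2n · (75/n + O(1/n^2)) = 150 + O(1/n) → 150.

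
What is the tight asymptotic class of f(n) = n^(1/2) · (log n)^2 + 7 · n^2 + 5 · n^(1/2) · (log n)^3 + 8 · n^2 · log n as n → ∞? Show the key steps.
f(n) ∈ Θ(n^2 · log n)

Compare the terms by growth order. For large n, n^a · (log n)^b dominates n^a' · (log n)^b' iff a > a', or (a = a' and b > b'). Ranking the 4 terms shows the dominant one is 8 · n^2 · log n. Hence f(n) ∈ Θ(n^2 · log n).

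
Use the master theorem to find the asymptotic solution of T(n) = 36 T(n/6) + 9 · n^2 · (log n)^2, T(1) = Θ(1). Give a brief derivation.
T(n) = Θ(n^2 · (log n)^3)

Here log_6 36 = 2 and f(n) = 9 · n^2 · (log n)^2 = Θ(n^(log_6 36) · (log n)^2). This is the extended Case 2 of the master theorem (f matches the critical exponent up to log factors), giving T(n) = Θ(n^(log_6 36) · (log n)^(2+1)) = Θ(n^2 · (log n)^3).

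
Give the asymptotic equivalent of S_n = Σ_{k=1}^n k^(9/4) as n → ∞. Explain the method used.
S_n ~ (4/13) · n^(13/4)

Integral comparison: Σ_{k=1}^n k^(9/4) = ∫_0^n x^(9/4) dx + O(n^(9/4)). The integral is n^(1 + 9/4) / (1 + 9/4) = n^((9+4)/4) / ((9+4)/4) = (4/13) · n^(13/4).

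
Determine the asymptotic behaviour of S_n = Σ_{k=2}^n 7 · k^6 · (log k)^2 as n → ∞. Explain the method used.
S_n ~ n^7 · (log n)^2

By integral comparison, S_n = ∫_1^n 7 · x^6 · (log x)^2 dx + O(n^6 · (log n)^2). For the integral, the leading term of ∫_1^n x^6 (log x)^2 dx is n^7/7 · (log n)^2 (by repeated integration by parts; each step lowers the log-exponent and produces a relatively O(1/log n) correction). Hence S_n ~ n^7 · (log n)^2.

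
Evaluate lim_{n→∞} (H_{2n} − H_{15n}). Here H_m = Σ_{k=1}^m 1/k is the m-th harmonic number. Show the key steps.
lim = ln(2/15)

Euler-Maclaurin gives H_m = ln m + γ + 1/(2m) + O(1/m^2). The γ and O(1/m) terms cancel in the difference:
  H_{2n} − H_{15n} = ln(2n) − ln(15n) + O(1/n) = ln(2/15) + O(1/n).
Hence the limit is ln(2/15).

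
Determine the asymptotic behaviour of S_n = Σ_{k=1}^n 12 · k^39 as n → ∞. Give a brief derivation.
S_n ~ 3 · n^40 / 10

By integral comparison (Euler-Maclaurin), Σ_{k=1}^n 12 · k^39 = 12 · ∫_0^n x^39 dx + O(n^39) = 12 · n^40/40 = 3 · n^40 / 10 + O(n^39). (Equivalently, Faulhaber's formula gives the same leading term.)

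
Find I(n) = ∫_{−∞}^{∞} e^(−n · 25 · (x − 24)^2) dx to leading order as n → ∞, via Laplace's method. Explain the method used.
I(n) = sqrt(π/(25n))

Here φ(x) = 25 · (x − 24)^2 has its unique minimum at x* = 24 with φ(x*) = 0 and φ''(x*) = 50. Laplace's method gives
  I(n) ~ e^(−n φ(x*)) · sqrt(2π / (n · φ''(x*))) = sqrt(2π / (50n)) = sqrt(π/(25n)).
This is exact: substituting u = (x − 24)·sqrt(25n) gives I(n) = (1/sqrt(25n)) ∫_{−∞}^{∞} e^(−u^2) du = sqrt(π/(25n)).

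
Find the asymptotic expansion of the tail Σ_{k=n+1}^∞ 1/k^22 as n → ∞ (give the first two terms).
Σ_{k>n} 1/k^22 = 1/(21 · n^21) − 1/(2 · n^22) + O(1/n^23)

Compare to the integral: ∫_{n}^∞ x^(−22) dx = [−x^(−21)/21]_{n}^∞ = 1/((22−1)·n^21). The Euler-Maclaurin correction adds −f(n)/2 = −1/(2·n^22). Euler-Maclaurin then gives
  Σ_{k>n} 1/k^22 = ∫_{n}^∞ dx/x^22 − 1/(2·n^22) + O(1/n^23).
(Equivalently this is ζ(22) − Σ_{k≤n} 1/k^22.)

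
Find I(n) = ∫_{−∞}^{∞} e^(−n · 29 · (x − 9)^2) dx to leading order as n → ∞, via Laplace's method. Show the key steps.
I(n) = sqrt(π/(29n))

Here φ(x) = 29 · (x − 9)^2 has its unique minimum at x* = 9 with φ(x*) = 0 and φ''(x*) = 58. Laplace's method gives
  I(n) ~ e^(−n φ(x*)) · sqrt(2π / (n · φ''(x*))) = sqrt(2π / (58n)) = sqrt(π/(29n)).
This is exact: substituting u = (x − 9)·sqrt(29n) gives I(n) = (1/sqrt(29n)) ∫_{−∞}^{∞} e^(−u^2) du = sqrt(π/(29n)).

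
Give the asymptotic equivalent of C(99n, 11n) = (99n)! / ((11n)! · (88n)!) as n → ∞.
C(99n, 11n) ~ (387420489/16777216)^(11n) · sqrt(9/(16π·11n))

Write N = 11n. Apply Stirling to each factorial:
  (9N)! ~ sqrt(2π·9N) · (9N/e)^(9N),
  N! ~ sqrt(2π N) · (N/e)^N,
  (8N)! ~ sqrt(2π·8N) · (8N/e)^(8N).
The exponential factors combine to (9N)^(9N) / (N^N · (8N)^(8N)) = 9^(9N)/8^(8N) = (9^9/8^8)^N = (387420489/16777216)^N.
The square-root prefactors combine to sqrt(2π·9N) / (sqrt(2π N)·sqrt(2π·8N)) = sqrt(9 / (2π·8·N)) = sqrt(9/(16π·11n)).
Substituting N = 11n: C(99n, 11n) ~ (387420489/16777216)^(11n) · sqrt(9/(16π·11n)).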